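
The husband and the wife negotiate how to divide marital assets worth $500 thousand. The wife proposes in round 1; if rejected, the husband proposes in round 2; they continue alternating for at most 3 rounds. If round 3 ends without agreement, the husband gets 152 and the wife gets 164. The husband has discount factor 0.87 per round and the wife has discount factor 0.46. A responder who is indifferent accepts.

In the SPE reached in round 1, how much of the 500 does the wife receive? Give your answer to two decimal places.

204.27

Round 3 (the wife proposes): the husband gets 152 if talks fail, so the wife offers 152 and keeps 348.
Round 2 (the husband proposes): the wife can get 348 next round, worth 0.46 × 348 = 160.08 now; the husband offers that and keeps 339.92.
Round 1 (the wife proposes): the husband can get 339.92 next round, worth 0.87 × 339.92 = 295.7304 now, so the wife offers 295.7304, keeping 204.2696.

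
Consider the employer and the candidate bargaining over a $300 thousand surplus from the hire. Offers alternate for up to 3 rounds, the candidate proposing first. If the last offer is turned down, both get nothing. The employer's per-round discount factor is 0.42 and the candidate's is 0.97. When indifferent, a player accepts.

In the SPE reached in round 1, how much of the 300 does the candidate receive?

Round 3 (the candidate proposes): rejection yields 0 for the employer; the candidate offers 0 and keeps 300.
Round 2 (the employer proposes): the candidate can get 300 next round, worth 0.97 × 300 = 291 now; the employer offers that and keeps 9.
Round 1 (the candidate proposes): the employer can get 9 next round, worth 0.42 × 9 = 3.78 now, so the candidate offers 3.78, keeping 296.22.

296.22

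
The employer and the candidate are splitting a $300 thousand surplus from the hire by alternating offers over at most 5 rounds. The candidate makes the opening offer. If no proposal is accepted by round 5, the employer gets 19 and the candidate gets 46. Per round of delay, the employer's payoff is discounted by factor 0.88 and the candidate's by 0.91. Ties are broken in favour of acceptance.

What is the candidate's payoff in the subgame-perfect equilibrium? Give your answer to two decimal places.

Round 5 (the candidate proposes): the employer gets 19 if talks fail, so the candidate offers 19 and keeps 281.
Round 4 (the employer proposes): the candidate can get 281 next round, worth 0.91 × 281 = 255.71 now, so the employer offers 255.71, keeping 44.29.
Round 3 (the candidate proposes): the employer can get 44.29 next round, worth 0.88 × 44.29 = 38.9752 now, so the candidate offers 38.9752, keeping 261.0248.
Round 2 (the employer proposes): the candidate can get 261.0248 next round, worth 0.91 × 261.0248 = 237.532568 now. The employer offers 237.532568 and keeps 300 − 237.532568 = 62.467432.
Round 1 (the candidate proposes): the employer can get 62.467432 next round, worth 0.88 × 62.467432 = 54.97134016 now. The candidate offers 54.97134016 and keeps 300 − 54.97134016 = 245.02865984.

245.03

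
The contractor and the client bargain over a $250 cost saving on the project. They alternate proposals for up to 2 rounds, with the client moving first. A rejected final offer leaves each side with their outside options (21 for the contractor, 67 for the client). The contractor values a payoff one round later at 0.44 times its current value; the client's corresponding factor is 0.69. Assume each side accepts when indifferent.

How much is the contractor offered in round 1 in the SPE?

By backward induction:
Round 2 (the contractor proposes): the client gets 67 if talks fail, so the contractor offers 67 and keeps 183.
Round 1 (the client proposes): the contractor can get 183 next round, worth 0.44 × 183 = 80.52 now; the client offers that and keeps 169.48.

80.52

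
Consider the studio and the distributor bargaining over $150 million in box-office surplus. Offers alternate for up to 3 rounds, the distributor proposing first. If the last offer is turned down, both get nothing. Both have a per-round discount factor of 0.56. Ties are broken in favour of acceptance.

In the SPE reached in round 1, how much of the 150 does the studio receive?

Round 3 (the distributor proposes): rejection yields 0 for the studio; the distributor offers 0 and keeps 150.
Round 2 (the studio proposes): the distributor can get 150 next round, worth 0.56 × 150 = 84 now; the studio offers that and keeps 66.
Round 1 (the distributor proposes): the studio can get 66 next round, worth 0.56 × 66 = 36.96 now. The distributor offers 36.96 and keeps 150 − 36.96 = 113.04.

36.96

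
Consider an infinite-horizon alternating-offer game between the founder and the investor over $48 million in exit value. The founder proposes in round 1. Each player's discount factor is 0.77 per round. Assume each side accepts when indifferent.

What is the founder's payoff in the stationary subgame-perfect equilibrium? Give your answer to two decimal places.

27.12

In a stationary SPE each proposer offers the other exactly their discounted continuation value.
If the founder keeps x when proposing and the investor keeps y when proposing, then x = 48 − 0.77y and y = 48 − 0.77x.
Solving: x = 48(1 − 0.77) / (1 − 0.77·0.77) = 11.04 / 0.4071 ≈ 27.1186.
The investor gets 48 − 27.1186 ≈ 20.8814.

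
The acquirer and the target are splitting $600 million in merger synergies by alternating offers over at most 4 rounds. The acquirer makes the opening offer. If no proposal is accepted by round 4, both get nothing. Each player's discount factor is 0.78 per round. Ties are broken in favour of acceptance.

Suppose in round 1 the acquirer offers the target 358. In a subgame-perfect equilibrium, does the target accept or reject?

Reject

Round 4 (the target proposes): the acquirer will accept anything ≥ 0, so the target offers 0 and keeps 600.
Round 3 (the acquirer proposes): the target can get 600 next round, worth 0.78 × 600 = 468 now, so the acquirer offers 468, keeping 132.
Round 2 (the target proposes): the acquirer can get 132 next round, worth 0.78 × 132 = 102.96 now; the target offers that and keeps 497.04.
So by rejecting in round 1, the target gets 497.04 next round, worth 0.78 × 497.04 = 387.6912 now.
Offer 358 < 387.6912, so the target rejects.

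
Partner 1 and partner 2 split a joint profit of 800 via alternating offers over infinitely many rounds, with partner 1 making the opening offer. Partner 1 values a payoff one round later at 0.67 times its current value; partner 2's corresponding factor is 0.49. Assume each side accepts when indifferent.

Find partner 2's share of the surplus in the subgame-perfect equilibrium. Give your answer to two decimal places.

In a stationary SPE each proposer offers the other exactly their discounted continuation value.
If partner 1 keeps x when proposing and partner 2 keeps y when proposing, then x = 800 − 0.49y and y = 800 − 0.67x.
Solving: x = 800(1 − 0.49) / (1 − 0.67·0.49) = 408 / 0.6717 ≈ 607.4140.
Partner 2 gets 800 − 607.4140 ≈ 192.5860.

192.59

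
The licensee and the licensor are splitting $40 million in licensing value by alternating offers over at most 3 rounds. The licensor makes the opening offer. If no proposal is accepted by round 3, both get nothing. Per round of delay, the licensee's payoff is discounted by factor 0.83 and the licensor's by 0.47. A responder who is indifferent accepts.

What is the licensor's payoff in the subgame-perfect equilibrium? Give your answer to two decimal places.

22.40

Round 3 (the licensor proposes): the licensee will accept anything ≥ 0, so the licensor offers 0 and keeps 40.
Round 2 (the licensee proposes): the licensor can get 40 next round, worth 0.47 × 40 = 18.8 now. The licensee offers 18.8 and keeps 40 − 18.8 = 21.2.
Round 1 (the licensor proposes): the licensee can get 21.2 next round, worth 0.83 × 21.2 = 17.596 now. The licensor offers 17.596 and keeps 40 − 17.596 = 22.404.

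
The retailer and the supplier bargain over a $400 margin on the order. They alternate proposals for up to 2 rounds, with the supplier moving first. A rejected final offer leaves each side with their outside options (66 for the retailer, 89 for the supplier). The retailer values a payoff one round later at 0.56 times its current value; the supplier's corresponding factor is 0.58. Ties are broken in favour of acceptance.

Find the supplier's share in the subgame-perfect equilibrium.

Round 2 (the retailer proposes): the supplier gets 89 if talks fail, so the retailer offers 89 and keeps 311.
Round 1 (the supplier proposes): the retailer can get 311 next round, worth 0.56 × 311 = 174.16 now, so the supplier offers 174.16, keeping 225.84.

225.84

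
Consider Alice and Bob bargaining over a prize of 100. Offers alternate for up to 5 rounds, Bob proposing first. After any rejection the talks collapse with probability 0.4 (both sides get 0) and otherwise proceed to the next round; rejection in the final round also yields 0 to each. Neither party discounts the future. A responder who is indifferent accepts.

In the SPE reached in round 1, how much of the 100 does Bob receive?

67.36

By backward induction:
Round 5 (Bob proposes): Alice will accept anything ≥ 0, so Bob offers 0 and keeps 100.
Round 4 (Alice proposes): rejecting gives Bob an expected 0.6 × 100 = 60; Alice offers that and keeps 40.
Round 3 (Bob proposes): rejecting gives Alice an expected 0.6 × 40 = 24; Bob offers that and keeps 76.
Round 2 (Alice proposes): rejecting gives Bob an expected 0.6 × 76 = 45.6. Alice offers 45.6 and keeps 100 − 45.6 = 54.4.
Round 1 (Bob proposes): rejecting gives Alice an expected 0.6 × 54.4 = 32.64, so Bob offers 32.64, keeping 67.36.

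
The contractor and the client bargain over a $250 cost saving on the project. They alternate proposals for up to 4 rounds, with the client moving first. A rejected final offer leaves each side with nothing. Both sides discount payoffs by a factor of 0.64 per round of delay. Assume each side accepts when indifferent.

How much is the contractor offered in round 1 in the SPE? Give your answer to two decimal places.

Round 4 (the contractor proposes): the client will accept anything ≥ 0, so the contractor offers 0 and keeps 250.
Round 3 (the client proposes): the contractor can get 250 next round, worth 0.64 × 250 = 160 now; the client offers that and keeps 90.
Round 2 (the contractor proposes): the client can get 90 next round, worth 0.64 × 90 = 57.6 now; the contractor offers that and keeps 192.4.
Round 1 (the client proposes): the contractor can get 192.4 next round, worth 0.64 × 192.4 = 123.136 now. The client offers 123.136 and keeps 250 − 123.136 = 126.864.

123.14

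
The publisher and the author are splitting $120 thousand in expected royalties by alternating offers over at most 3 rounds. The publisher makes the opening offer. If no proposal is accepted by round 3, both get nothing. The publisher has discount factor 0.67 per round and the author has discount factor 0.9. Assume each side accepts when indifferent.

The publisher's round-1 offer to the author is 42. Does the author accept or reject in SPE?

Round 3 (the publisher proposes): rejection yields 0 for the author; the publisher offers 0 and keeps 120.
Round 2 (the author proposes): the publisher can get 120 next round, worth 0.67 × 120 = 80.4 now, so the author offers 80.4, keeping 39.6.
So by rejecting in round 1, the author gets 39.6 next round, worth 0.9 × 39.6 = 35.64 now.
Offer 42 ≥ 35.64, so the author accepts.

Accept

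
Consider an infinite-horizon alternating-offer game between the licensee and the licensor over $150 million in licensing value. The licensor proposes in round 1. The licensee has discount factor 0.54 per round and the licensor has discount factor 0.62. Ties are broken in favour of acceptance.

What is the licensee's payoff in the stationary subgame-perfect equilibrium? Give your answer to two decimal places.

Let x be the licensor's share when the licensor proposes and y be the licensee's share when the licensee proposes.
The licensee accepts iff offered ≥ 0.54·y, so x = 150 − 0.54y. Symmetrically y = 150 − 0.62x.
Substituting: x = 150 − 0.54(150 − 0.62x), giving x(1 − 0.62·0.54) = 150(1 − 0.54).
So x = 150 × 0.46 / 0.6652 ≈ 103.7282, and the licensee receives 150 − x ≈ 46.2718.

46.27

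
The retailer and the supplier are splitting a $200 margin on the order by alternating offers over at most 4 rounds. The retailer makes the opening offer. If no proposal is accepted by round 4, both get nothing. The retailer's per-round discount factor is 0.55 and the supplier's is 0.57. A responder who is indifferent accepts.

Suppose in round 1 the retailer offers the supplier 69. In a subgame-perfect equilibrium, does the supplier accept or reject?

Round 4 (the supplier proposes): rejection yields 0 for the retailer; the supplier offers 0 and keeps 200.
Round 3 (the retailer proposes): the supplier can get 200 next round, worth 0.57 × 200 = 114 now, so the retailer offers 114, keeping 86.
Round 2 (the supplier proposes): the retailer can get 86 next round, worth 0.55 × 86 = 47.3 now; the supplier offers that and keeps 152.7.
So by rejecting in round 1, the supplier gets 152.7 next round, worth 0.57 × 152.7 = 87.039 now.
Offer 69 < 87.039, so the supplier rejects.

Reject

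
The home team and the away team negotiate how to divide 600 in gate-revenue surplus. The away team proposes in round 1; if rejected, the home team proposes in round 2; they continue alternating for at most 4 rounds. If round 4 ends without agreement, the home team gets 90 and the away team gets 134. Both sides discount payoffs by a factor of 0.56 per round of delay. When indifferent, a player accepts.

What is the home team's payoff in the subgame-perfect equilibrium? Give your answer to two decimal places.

229.68

By backward induction:
Round 4 (the home team proposes): the away team gets 134 if talks fail, so the home team offers 134 and keeps 466.
Round 3 (the away team proposes): the home team can get 466 next round, worth 0.56 × 466 = 260.96 now, so the away team offers 260.96, keeping 339.04.
Round 2 (the home team proposes): the away team can get 339.04 next round, worth 0.56 × 339.04 = 189.8624 now; the home team offers that and keeps 410.1376.
Round 1 (the away team proposes): the home team can get 410.1376 next round, worth 0.56 × 410.1376 = 229.677056 now. The away team offers 229.677056 and keeps 600 − 229.677056 = 370.322944.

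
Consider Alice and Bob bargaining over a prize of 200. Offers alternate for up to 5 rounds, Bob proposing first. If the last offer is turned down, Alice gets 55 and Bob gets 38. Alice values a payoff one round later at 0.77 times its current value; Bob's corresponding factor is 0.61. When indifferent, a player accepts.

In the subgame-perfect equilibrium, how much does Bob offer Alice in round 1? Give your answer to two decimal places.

Round 5 (Bob proposes): Alice gets 55 if talks fail, so Bob offers 55 and keeps 145.
Round 4 (Alice proposes): Bob can get 145 next round, worth 0.61 × 145 = 88.45 now. Alice offers 88.45 and keeps 200 − 88.45 = 111.55.
Round 3 (Bob proposes): Alice can get 111.55 next round, worth 0.77 × 111.55 = 85.8935 now. Bob offers 85.8935 and keeps 200 − 85.8935 = 114.1065.
Round 2 (Alice proposes): Bob can get 114.1065 next round, worth 0.61 × 114.1065 = 69.604965 now, so Alice offers 69.604965, keeping 130.395035.
Round 1 (Bob proposes): Alice can get 130.395035 next round, worth 0.77 × 130.395035 = 100.40417695 now, so Bob offers 100.40417695, keeping 99.59582305.

100.40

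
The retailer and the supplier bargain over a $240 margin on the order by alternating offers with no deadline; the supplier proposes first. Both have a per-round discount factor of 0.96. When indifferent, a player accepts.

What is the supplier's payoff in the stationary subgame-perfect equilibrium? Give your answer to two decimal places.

122.45

When the supplier proposes, the retailer accepts any offer worth at least 0.96 times what the retailer would get by proposing next round; and vice versa.
This gives x = 240 − 0.96y and y = 240 − 0.96x, where x and y are each side's share when it proposes.
Hence (1 − 0.96·0.96)x = 240(1 − 0.96), i.e. 0.0784·x = 9.6.
x ≈ 122.4490; the retailer's share is 240 − x ≈ 117.5510.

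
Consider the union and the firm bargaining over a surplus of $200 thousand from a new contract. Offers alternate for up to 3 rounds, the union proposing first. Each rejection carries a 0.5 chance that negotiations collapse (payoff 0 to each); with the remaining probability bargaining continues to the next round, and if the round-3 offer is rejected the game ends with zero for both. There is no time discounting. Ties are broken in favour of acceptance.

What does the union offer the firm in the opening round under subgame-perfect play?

50

Round 3 (the union proposes): the firm will accept anything ≥ 0, so the union offers 0 and keeps 200.
Round 2 (the firm proposes): rejecting gives the union an expected 0.5 × 200 = 100. The firm offers 100 and keeps 200 − 100 = 100.
Round 1 (the union proposes): rejecting gives the firm an expected 0.5 × 100 = 50; the union offers that and keeps 150.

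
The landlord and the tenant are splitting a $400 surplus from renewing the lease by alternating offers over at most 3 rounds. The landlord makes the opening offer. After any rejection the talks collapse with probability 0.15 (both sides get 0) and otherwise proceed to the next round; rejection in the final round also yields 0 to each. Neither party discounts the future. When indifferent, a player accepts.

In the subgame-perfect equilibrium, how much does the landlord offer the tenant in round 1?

51

Round 3 (the landlord proposes): the tenant will accept anything ≥ 0, so the landlord offers 0 and keeps 400.
Round 2 (the tenant proposes): rejecting gives the landlord an expected 0.85 × 400 = 340. The tenant offers 340 and keeps 400 − 340 = 60.
Round 1 (the landlord proposes): rejecting gives the tenant an expected 0.85 × 60 = 51. The landlord offers 51 and keeps 400 − 51 = 349.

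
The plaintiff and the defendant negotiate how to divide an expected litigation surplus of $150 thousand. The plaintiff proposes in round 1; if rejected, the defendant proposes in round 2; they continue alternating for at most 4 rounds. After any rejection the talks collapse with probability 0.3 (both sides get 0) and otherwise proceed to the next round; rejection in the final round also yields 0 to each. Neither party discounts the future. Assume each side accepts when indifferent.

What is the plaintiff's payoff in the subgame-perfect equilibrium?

67.05

Round 4 (the defendant proposes): the plaintiff will accept anything ≥ 0, so the defendant offers 0 and keeps 150.
Round 3 (the plaintiff proposes): rejecting gives the defendant an expected 0.7 × 150 = 105. The plaintiff offers 105 and keeps 150 − 105 = 45.
Round 2 (the defendant proposes): rejecting gives the plaintiff an expected 0.7 × 45 = 31.5, so the defendant offers 31.5, keeping 118.5.
Round 1 (the plaintiff proposes): rejecting gives the defendant an expected 0.7 × 118.5 = 82.95, so the plaintiff offers 82.95, keeping 67.05.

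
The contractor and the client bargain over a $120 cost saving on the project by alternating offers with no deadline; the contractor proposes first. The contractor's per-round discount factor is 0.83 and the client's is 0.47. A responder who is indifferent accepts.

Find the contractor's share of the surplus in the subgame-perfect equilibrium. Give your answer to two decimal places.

Let x be the contractor's share when the contractor proposes and y be the client's share when the client proposes.
The client accepts iff offered ≥ 0.47·y, so x = 120 − 0.47y. Symmetrically y = 120 − 0.83x.
Substituting: x = 120 − 0.47(120 − 0.83x), giving x(1 − 0.83·0.47) = 120(1 − 0.47).
So x = 120 × 0.53 / 0.6099 ≈ 104.2794, and the client receives 120 − x ≈ 15.7206.

104.28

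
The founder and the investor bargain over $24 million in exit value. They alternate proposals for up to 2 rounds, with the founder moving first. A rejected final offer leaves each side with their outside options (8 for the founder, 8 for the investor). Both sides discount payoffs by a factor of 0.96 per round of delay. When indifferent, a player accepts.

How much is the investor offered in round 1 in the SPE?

Round 2 (the investor proposes): the founder gets 8 if talks fail, so the investor offers 8 and keeps 16.
Round 1 (the founder proposes): the investor can get 16 next round, worth 0.96 × 16 = 15.36 now; the founder offers that and keeps 8.64.

15.36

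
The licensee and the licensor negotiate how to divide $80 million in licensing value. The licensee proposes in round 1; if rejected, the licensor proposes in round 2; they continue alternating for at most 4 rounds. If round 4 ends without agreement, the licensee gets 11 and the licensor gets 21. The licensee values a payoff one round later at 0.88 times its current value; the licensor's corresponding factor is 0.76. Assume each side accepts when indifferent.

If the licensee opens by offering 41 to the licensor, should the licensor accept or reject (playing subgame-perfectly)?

Round 4 (the licensor proposes): the licensee gets 11 if talks fail, so the licensor offers 11 and keeps 69.
Round 3 (the licensee proposes): the licensor can get 69 next round, worth 0.76 × 69 = 52.44 now. The licensee offers 52.44 and keeps 80 − 52.44 = 27.56.
Round 2 (the licensor proposes): the licensee can get 27.56 next round, worth 0.88 × 27.56 = 24.2528 now. The licensor offers 24.2528 and keeps 80 − 24.2528 = 55.7472.
So by rejecting in round 1, the licensor gets 55.7472 next round, worth 0.76 × 55.7472 = 42.367872 now.
Offer 41 < 42.367872, so the licensor rejects.

Reject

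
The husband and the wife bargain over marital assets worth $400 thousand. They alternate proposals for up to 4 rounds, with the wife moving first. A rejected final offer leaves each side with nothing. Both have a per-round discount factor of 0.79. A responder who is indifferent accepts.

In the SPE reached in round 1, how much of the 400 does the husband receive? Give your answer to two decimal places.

263.58

Solve by backward induction from round 4.
Round 4 (the husband proposes): rejection yields 0 for the wife; the husband offers 0 and keeps 400.
Round 3 (the wife proposes): the husband can get 400 next round, worth 0.79 × 400 = 316 now. The wife offers 316 and keeps 400 − 316 = 84.
Round 2 (the husband proposes): the wife can get 84 next round, worth 0.79 × 84 = 66.36 now, so the husband offers 66.36, keeping 333.64.
Round 1 (the wife proposes): the husband can get 333.64 next round, worth 0.79 × 333.64 = 263.5756 now. The wife offers 263.5756 and keeps 400 − 263.5756 = 136.4244.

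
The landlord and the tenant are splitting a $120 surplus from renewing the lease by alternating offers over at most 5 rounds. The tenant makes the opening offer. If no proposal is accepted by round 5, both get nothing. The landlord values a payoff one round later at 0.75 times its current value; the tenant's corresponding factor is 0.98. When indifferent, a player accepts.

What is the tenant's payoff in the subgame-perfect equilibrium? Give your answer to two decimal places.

Solve by backward induction from round 5.
Round 5 (the tenant proposes): rejection yields 0 for the landlord; the tenant offers 0 and keeps 120.
Round 4 (the landlord proposes): the tenant can get 120 next round, worth 0.98 × 120 = 117.6 now, so the landlord offers 117.6, keeping 2.4.
Round 3 (the tenant proposes): the landlord can get 2.4 next round, worth 0.75 × 2.4 = 1.8 now, so the tenant offers 1.8, keeping 118.2.
Round 2 (the landlord proposes): the tenant can get 118.2 next round, worth 0.98 × 118.2 = 115.836 now, so the landlord offers 115.836, keeping 4.164.
Round 1 (the tenant proposes): the landlord can get 4.164 next round, worth 0.75 × 4.164 = 3.123 now. The tenant offers 3.123 and keeps 120 − 3.123 = 116.877.

116.88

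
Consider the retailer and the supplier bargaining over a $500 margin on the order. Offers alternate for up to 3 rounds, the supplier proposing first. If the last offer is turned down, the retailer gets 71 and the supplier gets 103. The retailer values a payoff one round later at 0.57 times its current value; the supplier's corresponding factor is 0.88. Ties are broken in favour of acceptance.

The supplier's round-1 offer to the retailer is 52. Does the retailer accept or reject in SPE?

Reject

Round 3 (the supplier proposes): the retailer gets 71 if talks fail, so the supplier offers 71 and keeps 429.
Round 2 (the retailer proposes): the supplier can get 429 next round, worth 0.88 × 429 = 377.52 now, so the retailer offers 377.52, keeping 122.48.
So by rejecting in round 1, the retailer gets 122.48 next round, worth 0.57 × 122.48 = 69.8136 now.
Offer 52 < 69.8136, so the retailer rejects.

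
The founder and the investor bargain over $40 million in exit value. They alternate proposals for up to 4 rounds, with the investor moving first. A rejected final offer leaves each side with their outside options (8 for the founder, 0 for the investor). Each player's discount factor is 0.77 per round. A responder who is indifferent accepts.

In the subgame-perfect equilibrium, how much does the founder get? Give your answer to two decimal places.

Round 4 (the founder proposes): the investor will accept anything ≥ 0, so the founder offers 0 and keeps 40.
Round 3 (the investor proposes): the founder can get 40 next round, worth 0.77 × 40 = 30.8 now; the investor offers that and keeps 9.2.
Round 2 (the founder proposes): the investor can get 9.2 next round, worth 0.77 × 9.2 = 7.084 now; the founder offers that and keeps 32.916.
Round 1 (the investor proposes): the founder can get 32.916 next round, worth 0.77 × 32.916 = 25.34532 now, so the investor offers 25.34532, keeping 14.65468.

25.35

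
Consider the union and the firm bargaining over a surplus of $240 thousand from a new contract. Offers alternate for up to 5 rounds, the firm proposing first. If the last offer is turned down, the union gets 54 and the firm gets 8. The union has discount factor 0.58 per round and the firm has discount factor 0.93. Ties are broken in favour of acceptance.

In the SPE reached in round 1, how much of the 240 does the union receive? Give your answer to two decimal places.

30.71

Round 5 (the firm proposes): the union gets 54 if talks fail, so the firm offers 54 and keeps 186.
Round 4 (the union proposes): the firm can get 186 next round, worth 0.93 × 186 = 172.98 now; the union offers that and keeps 67.02.
Round 3 (the firm proposes): the union can get 67.02 next round, worth 0.58 × 67.02 = 38.8716 now; the firm offers that and keeps 201.1284.
Round 2 (the union proposes): the firm can get 201.1284 next round, worth 0.93 × 201.1284 = 187.049412 now; the union offers that and keeps 52.950588.
Round 1 (the firm proposes): the union can get 52.950588 next round, worth 0.58 × 52.950588 = 30.71134104 now, so the firm offers 30.71134104, keeping 209.28865896.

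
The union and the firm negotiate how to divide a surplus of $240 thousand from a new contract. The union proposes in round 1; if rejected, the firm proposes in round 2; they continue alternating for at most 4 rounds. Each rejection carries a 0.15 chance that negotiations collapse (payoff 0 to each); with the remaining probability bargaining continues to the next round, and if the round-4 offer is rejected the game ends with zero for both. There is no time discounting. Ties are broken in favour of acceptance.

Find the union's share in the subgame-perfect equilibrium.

Round 4 (the firm proposes): rejection yields 0 for the union; the firm offers 0 and keeps 240.
Round 3 (the union proposes): rejecting gives the firm an expected 0.85 × 240 = 204; the union offers that and keeps 36.
Round 2 (the firm proposes): rejecting gives the union an expected 0.85 × 36 = 30.6; the firm offers that and keeps 209.4.
Round 1 (the union proposes): rejecting gives the firm an expected 0.85 × 209.4 = 177.99, so the union offers 177.99, keeping 62.01.

62.01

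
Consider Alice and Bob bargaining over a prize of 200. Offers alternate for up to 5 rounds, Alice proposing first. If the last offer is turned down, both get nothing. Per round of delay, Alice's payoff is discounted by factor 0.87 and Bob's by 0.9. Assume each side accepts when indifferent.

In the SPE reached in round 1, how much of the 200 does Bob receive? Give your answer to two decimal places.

41.72

Solve by backward induction from round 5.
Round 5 (Alice proposes): rejection yields 0 for Bob; Alice offers 0 and keeps 200.
Round 4 (Bob proposes): Alice can get 200 next round, worth 0.87 × 200 = 174 now; Bob offers that and keeps 26.
Round 3 (Alice proposes): Bob can get 26 next round, worth 0.9 × 26 = 23.4 now. Alice offers 23.4 and keeps 200 − 23.4 = 176.6.
Round 2 (Bob proposes): Alice can get 176.6 next round, worth 0.87 × 176.6 = 153.642 now. Bob offers 153.642 and keeps 200 − 153.642 = 46.358.
Round 1 (Alice proposes): Bob can get 46.358 next round, worth 0.9 × 46.358 = 41.7222 now. Alice offers 41.7222 and keeps 200 − 41.7222 = 158.2778.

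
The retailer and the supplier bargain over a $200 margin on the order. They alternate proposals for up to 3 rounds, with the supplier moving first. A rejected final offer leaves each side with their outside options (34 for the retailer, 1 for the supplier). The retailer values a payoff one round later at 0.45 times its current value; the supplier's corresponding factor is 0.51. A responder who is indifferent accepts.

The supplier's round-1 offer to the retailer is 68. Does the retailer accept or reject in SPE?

Accept

Round 3 (the supplier proposes): the retailer gets 34 if talks fail, so the supplier offers 34 and keeps 166.
Round 2 (the retailer proposes): the supplier can get 166 next round, worth 0.51 × 166 = 84.66 now. The retailer offers 84.66 and keeps 200 − 84.66 = 115.34.
So by rejecting in round 1, the retailer gets 115.34 next round, worth 0.45 × 115.34 = 51.903 now.
Offer 68 ≥ 51.903, so the retailer accepts.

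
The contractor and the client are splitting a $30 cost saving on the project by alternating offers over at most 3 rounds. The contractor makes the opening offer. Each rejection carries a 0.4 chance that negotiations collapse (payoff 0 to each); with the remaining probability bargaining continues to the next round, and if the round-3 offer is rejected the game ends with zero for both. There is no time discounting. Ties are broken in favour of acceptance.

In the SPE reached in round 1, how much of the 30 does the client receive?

7.2

By backward induction:
Round 3 (the contractor proposes): rejection yields 0 for the client; the contractor offers 0 and keeps 30.
Round 2 (the client proposes): rejecting gives the contractor an expected 0.6 × 30 = 18. The client offers 18 and keeps 30 − 18 = 12.
Round 1 (the contractor proposes): rejecting gives the client an expected 0.6 × 12 = 7.2, so the contractor offers 7.2, keeping 22.8.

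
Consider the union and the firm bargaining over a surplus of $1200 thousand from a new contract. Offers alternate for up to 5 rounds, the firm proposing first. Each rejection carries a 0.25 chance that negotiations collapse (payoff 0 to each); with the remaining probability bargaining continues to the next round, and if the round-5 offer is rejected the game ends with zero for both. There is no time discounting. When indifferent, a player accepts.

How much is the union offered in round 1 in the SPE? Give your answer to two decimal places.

351.56

Round 5 (the firm proposes): rejection yields 0 for the union; the firm offers 0 and keeps 1200.
Round 4 (the union proposes): rejecting gives the firm an expected 0.75 × 1200 = 900. The union offers 900 and keeps 1200 − 900 = 300.
Round 3 (the firm proposes): rejecting gives the union an expected 0.75 × 300 = 225, so the firm offers 225, keeping 975.
Round 2 (the union proposes): rejecting gives the firm an expected 0.75 × 975 = 731.25. The union offers 731.25 and keeps 1200 − 731.25 = 468.75.
Round 1 (the firm proposes): rejecting gives the union an expected 0.75 × 468.75 = 351.5625. The firm offers 351.5625 and keeps 1200 − 351.5625 = 848.4375.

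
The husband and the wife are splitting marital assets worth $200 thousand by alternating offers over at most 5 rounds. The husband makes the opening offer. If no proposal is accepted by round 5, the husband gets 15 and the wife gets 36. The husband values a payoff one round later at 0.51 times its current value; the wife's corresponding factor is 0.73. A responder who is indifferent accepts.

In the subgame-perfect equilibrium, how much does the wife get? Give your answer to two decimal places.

Round 5 (the husband proposes): the wife gets 36 if talks fail, so the husband offers 36 and keeps 164.
Round 4 (the wife proposes): the husband can get 164 next round, worth 0.51 × 164 = 83.64 now. The wife offers 83.64 and keeps 200 − 83.64 = 116.36.
Round 3 (the husband proposes): the wife can get 116.36 next round, worth 0.73 × 116.36 = 84.9428 now; the husband offers that and keeps 115.0572.
Round 2 (the wife proposes): the husband can get 115.0572 next round, worth 0.51 × 115.0572 = 58.679172 now; the wife offers that and keeps 141.320828.
Round 1 (the husband proposes): the wife can get 141.320828 next round, worth 0.73 × 141.320828 = 103.16420444 now, so the husband offers 103.16420444, keeping 96.83579556.

103.16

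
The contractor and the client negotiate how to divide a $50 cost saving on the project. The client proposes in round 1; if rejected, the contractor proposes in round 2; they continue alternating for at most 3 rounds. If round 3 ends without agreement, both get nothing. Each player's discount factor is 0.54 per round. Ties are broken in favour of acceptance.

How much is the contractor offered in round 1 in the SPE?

Round 3 (the client proposes): rejection yields 0 for the contractor; the client offers 0 and keeps 50.
Round 2 (the contractor proposes): the client can get 50 next round, worth 0.54 × 50 = 27 now, so the contractor offers 27, keeping 23.
Round 1 (the client proposes): the contractor can get 23 next round, worth 0.54 × 23 = 12.42 now, so the client offers 12.42, keeping 37.58.

12.42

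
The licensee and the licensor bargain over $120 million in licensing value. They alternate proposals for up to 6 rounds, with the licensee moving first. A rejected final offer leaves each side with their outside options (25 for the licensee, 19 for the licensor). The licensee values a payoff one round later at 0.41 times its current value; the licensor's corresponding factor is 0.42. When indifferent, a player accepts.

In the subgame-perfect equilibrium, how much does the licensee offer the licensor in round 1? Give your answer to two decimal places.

Round 6 (the licensor proposes): the licensee gets 25 if talks fail, so the licensor offers 25 and keeps 95.
Round 5 (the licensee proposes): the licensor can get 95 next round, worth 0.42 × 95 = 39.9 now; the licensee offers that and keeps 80.1.
Round 4 (the licensor proposes): the licensee can get 80.1 next round, worth 0.41 × 80.1 = 32.841 now. The licensor offers 32.841 and keeps 120 − 32.841 = 87.159.
Round 3 (the licensee proposes): the licensor can get 87.159 next round, worth 0.42 × 87.159 = 36.60678 now. The licensee offers 36.60678 and keeps 120 − 36.60678 = 83.39322.
Round 2 (the licensor proposes): the licensee can get 83.39322 next round, worth 0.41 × 83.39322 = 34.1912202 now; the licensor offers that and keeps 85.8087798.
Round 1 (the licensee proposes): the licensor can get 85.8087798 next round, worth 0.42 × 85.8087798 = 36.039687516 now, so the licensee offers 36.039687516, keeping 83.960312484.

36.04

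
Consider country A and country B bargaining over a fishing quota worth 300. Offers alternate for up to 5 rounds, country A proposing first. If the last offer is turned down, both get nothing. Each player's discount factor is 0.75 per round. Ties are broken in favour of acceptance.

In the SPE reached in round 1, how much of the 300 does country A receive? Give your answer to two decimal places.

Round 5 (country A proposes): rejection yields 0 for country B; country A offers 0 and keeps 300.
Round 4 (country B proposes): country A can get 300 next round, worth 0.75 × 300 = 225 now. Country B offers 225 and keeps 300 − 225 = 75.
Round 3 (country A proposes): country B can get 75 next round, worth 0.75 × 75 = 56.25 now; country A offers that and keeps 243.75.
Round 2 (country B proposes): country A can get 243.75 next round, worth 0.75 × 243.75 = 182.8125 now; country B offers that and keeps 117.1875.
Round 1 (country A proposes): country B can get 117.1875 next round, worth 0.75 × 117.1875 = 87.890625 now. Country A offers 87.890625 and keeps 300 − 87.890625 = 212.109375.

212.11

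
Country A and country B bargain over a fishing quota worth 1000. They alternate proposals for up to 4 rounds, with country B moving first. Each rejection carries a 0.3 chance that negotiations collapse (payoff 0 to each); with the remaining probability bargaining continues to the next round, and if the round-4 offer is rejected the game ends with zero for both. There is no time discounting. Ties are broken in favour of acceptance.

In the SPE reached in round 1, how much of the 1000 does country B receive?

447

Round 4 (country A proposes): country B will accept anything ≥ 0, so country A offers 0 and keeps 1000.
Round 3 (country B proposes): rejecting gives country A an expected 0.7 × 1000 = 700, so country B offers 700, keeping 300.
Round 2 (country A proposes): rejecting gives country B an expected 0.7 × 300 = 210. Country A offers 210 and keeps 1000 − 210 = 790.
Round 1 (country B proposes): rejecting gives country A an expected 0.7 × 790 = 553. Country B offers 553 and keeps 1000 − 553 = 447.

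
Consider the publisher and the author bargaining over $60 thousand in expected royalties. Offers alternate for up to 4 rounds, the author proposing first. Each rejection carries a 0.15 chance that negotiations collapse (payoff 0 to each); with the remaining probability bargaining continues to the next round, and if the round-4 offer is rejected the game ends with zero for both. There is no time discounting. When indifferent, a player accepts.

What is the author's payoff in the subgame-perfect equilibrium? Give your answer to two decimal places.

15.50

Round 4 (the publisher proposes): the author will accept anything ≥ 0, so the publisher offers 0 and keeps 60.
Round 3 (the author proposes): rejecting gives the publisher an expected 0.85 × 60 = 51, so the author offers 51, keeping 9.
Round 2 (the publisher proposes): rejecting gives the author an expected 0.85 × 9 = 7.65. The publisher offers 7.65 and keeps 60 − 7.65 = 52.35.
Round 1 (the author proposes): rejecting gives the publisher an expected 0.85 × 52.35 = 44.4975, so the author offers 44.4975, keeping 15.5025.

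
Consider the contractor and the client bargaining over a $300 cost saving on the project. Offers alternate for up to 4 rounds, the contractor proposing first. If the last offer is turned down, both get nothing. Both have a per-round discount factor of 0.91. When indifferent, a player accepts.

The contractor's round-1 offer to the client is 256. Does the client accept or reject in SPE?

Round 4 (the client proposes): the contractor will accept anything ≥ 0, so the client offers 0 and keeps 300.
Round 3 (the contractor proposes): the client can get 300 next round, worth 0.91 × 300 = 273 now; the contractor offers that and keeps 27.
Round 2 (the client proposes): the contractor can get 27 next round, worth 0.91 × 27 = 24.57 now. The client offers 24.57 and keeps 300 − 24.57 = 275.43.
So by rejecting in round 1, the client gets 275.43 next round, worth 0.91 × 275.43 = 250.6413 now.
Offer 256 ≥ 250.6413, so the client accepts.

Accept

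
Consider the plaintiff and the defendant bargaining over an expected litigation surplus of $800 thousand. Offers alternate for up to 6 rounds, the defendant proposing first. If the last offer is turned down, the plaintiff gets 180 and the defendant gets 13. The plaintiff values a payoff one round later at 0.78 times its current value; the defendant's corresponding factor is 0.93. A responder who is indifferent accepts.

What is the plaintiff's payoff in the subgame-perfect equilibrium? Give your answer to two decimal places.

398.38

By backward induction:
Round 6 (the plaintiff proposes): the defendant gets 13 if talks fail, so the plaintiff offers 13 and keeps 787.
Round 5 (the defendant proposes): the plaintiff can get 787 next round, worth 0.78 × 787 = 613.86 now, so the defendant offers 613.86, keeping 186.14.
Round 4 (the plaintiff proposes): the defendant can get 186.14 next round, worth 0.93 × 186.14 = 173.1102 now; the plaintiff offers that and keeps 626.8898.
Round 3 (the defendant proposes): the plaintiff can get 626.8898 next round, worth 0.78 × 626.8898 = 488.974044 now; the defendant offers that and keeps 311.025956.
Round 2 (the plaintiff proposes): the defendant can get 311.025956 next round, worth 0.93 × 311.025956 = 289.25413908 now, so the plaintiff offers 289.25413908, keeping 510.74586092.
Round 1 (the defendant proposes): the plaintiff can get 510.74586092 next round, worth 0.78 × 510.74586092 = 398.3817715176 now, so the defendant offers 398.3817715176, keeping 401.6182284824.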